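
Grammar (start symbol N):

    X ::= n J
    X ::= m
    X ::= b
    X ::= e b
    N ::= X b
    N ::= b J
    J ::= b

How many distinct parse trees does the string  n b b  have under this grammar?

1

Parse trees for n b b:
  [N [X n [J b]] b]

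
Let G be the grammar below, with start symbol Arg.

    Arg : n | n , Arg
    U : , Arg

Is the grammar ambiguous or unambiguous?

(U is unreachable from Arg, so its rules don't affect L(Arg).) Right-recursive list with a separator: after each atom, whether the separator follows determines the rule. One parse per string.

Unambiguous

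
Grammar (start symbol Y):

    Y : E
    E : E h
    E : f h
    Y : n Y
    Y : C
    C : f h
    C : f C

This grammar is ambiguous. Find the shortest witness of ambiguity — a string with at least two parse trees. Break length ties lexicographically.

length 2: f h has 2 parse trees

Two derivations of f h:
  Y ⇒ E ⇒ f h
  Y ⇒ C ⇒ f h

f h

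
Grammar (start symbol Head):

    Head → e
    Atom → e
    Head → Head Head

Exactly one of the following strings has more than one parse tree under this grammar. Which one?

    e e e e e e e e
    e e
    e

e e e e e e e e: 429 trees
e e: 1 tree
e: 1 tree

e e e e e e e e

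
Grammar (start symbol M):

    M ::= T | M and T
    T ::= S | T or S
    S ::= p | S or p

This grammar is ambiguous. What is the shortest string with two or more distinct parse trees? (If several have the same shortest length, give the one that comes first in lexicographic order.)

p or p

length 1: no string has ≥2 trees
length 3: p or p has 2 parse trees

Two derivations of p or p:
  M ⇒ T ⇒ S ⇒ S or p ⇒ p or p
  M ⇒ T ⇒ T or S ⇒ S or S ⇒ p or S ⇒ p or p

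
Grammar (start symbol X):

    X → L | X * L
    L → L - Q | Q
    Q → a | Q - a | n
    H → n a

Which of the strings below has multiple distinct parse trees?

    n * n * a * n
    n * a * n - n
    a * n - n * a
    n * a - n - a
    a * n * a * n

n * n * a * n: 1 tree
n * a * n - n: 1 tree
a * n - n * a: 1 tree
n * a - n - a: 2 trees
a * n * a * n: 1 tree

n * a - n - a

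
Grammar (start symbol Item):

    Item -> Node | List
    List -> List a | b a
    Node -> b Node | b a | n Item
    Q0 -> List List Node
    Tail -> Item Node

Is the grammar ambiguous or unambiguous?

Witness: b a

Derivation 1: Item ⇒ Node ⇒ b a
Derivation 2: Item ⇒ List ⇒ b a

Two distinct leftmost derivations for the same string.

Ambiguous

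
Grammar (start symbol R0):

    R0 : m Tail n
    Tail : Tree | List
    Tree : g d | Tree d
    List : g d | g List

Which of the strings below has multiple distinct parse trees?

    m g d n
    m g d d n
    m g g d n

m g d n: 2 trees
m g d d n: 1 tree
m g g d n: 1 tree

m g d n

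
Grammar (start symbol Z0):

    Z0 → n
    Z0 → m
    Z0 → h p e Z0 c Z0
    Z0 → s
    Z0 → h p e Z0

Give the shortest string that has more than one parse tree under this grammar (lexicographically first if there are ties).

length 1: no string has ≥2 trees
length 4: no string has ≥2 trees
length 6: no string has ≥2 trees
length 7: no string has ≥2 trees
length 9: h p e h p e m c m has 2 parse trees

Two derivations of h p e h p e m c m:
  Z0 ⇒ h p e Z0 c Z0 ⇒ h p e h p e Z0 c Z0 ⇒ h p e h p e m c Z0 ⇒ h p e h p e m c m
  Z0 ⇒ h p e Z0 ⇒ h p e h p e Z0 c Z0 ⇒ h p e h p e m c Z0 ⇒ h p e h p e m c m

h p e h p e m c m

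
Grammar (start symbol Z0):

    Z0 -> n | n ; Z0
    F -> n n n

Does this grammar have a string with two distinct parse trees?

Only Z0 is reachable from Z0; ignoring the rest: The reachable grammar is A → atom sep A | atom. Each atom is followed by either the separator (recurse) or end-of-string (stop) — no choice point.

Unambiguous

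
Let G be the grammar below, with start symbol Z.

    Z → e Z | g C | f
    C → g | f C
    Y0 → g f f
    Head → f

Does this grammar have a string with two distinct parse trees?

Unambiguous

(Y0, Head are unreachable from Z, so their rules don't affect L(Z).) Each reachable nonterminal has at most one production per leading terminal, and all productions are right-linear; the derivation is determined token-by-token.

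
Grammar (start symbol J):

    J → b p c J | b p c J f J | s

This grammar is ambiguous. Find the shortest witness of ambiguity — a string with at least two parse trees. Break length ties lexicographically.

length 1: no string has ≥2 trees
length 4: no string has ≥2 trees
length 6: no string has ≥2 trees
length 7: no string has ≥2 trees
length 9: b p c b p c s f s has 2 parse trees

Two derivations of b p c b p c s f s:
  J ⇒ b p c J ⇒ b p c b p c J f J ⇒ b p c b p c s f J ⇒ b p c b p c s f s
  J ⇒ b p c J f J ⇒ b p c b p c J f J ⇒ b p c b p c s f J ⇒ b p c b p c s f s

b p c b p c s f s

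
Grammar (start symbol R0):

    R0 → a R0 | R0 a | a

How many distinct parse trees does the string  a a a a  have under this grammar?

Parse trees for a a a a:
  [R0 a [R0 a [R0 a [R0 a]]]]
  [R0 a [R0 a [R0 [R0 a] a]]]
  [R0 a [R0 [R0 a [R0 a]] a]]
  [R0 a [R0 [R0 [R0 a] a] a]]
  [R0 [R0 a [R0 a [R0 a]]] a]
  [R0 [R0 a [R0 [R0 a] a]] a]
  [R0 [R0 [R0 a [R0 a]] a] a]
  [R0 [R0 [R0 [R0 a] a] a] a]

8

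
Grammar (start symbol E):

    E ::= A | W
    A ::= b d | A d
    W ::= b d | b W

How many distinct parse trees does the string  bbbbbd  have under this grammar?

1

Parse trees for bbbbbd:
  [E [W b [W b [W b [W b [W b d]]]]]]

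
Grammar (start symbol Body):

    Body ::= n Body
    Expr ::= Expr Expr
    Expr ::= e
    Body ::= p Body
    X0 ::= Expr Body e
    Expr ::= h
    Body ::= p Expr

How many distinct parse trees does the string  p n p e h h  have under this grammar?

2

Parse trees for p n p e h h:
  [Body p [Body n [Body p [Expr [Expr e] [Expr [Expr h] [Expr h]]]]]]
  [Body p [Body n [Body p [Expr [Expr [Expr e] [Expr h]] [Expr h]]]]]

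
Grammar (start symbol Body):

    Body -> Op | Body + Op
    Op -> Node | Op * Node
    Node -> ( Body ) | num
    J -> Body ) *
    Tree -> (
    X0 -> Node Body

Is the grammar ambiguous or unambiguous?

Only Body, Op, Node are reachable from Body; ignoring the rest: This is a standard precedence ladder (Body over Op over Node), with each level left-recursive on its own operator ('+' at Body, '*' at Op). That structure is LR(1), hence unambiguous.

Unambiguous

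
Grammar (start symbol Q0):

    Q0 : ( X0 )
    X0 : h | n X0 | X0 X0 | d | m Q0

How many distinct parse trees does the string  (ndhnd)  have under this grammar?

5

Parse trees for (ndhnd):
  [Q0 ( [X0 n [X0 [X0 d] [X0 [X0 h] [X0 n [X0 d]]]]] )]
  [Q0 ( [X0 n [X0 [X0 [X0 d] [X0 h]] [X0 n [X0 d]]]] )]
  [Q0 ( [X0 [X0 n [X0 d]] [X0 [X0 h] [X0 n [X0 d]]]] )]
  [Q0 ( [X0 [X0 n [X0 [X0 d] [X0 h]]] [X0 n [X0 d]]] )]
  [Q0 ( [X0 [X0 [X0 n [X0 d]] [X0 h]] [X0 n [X0 d]]] )]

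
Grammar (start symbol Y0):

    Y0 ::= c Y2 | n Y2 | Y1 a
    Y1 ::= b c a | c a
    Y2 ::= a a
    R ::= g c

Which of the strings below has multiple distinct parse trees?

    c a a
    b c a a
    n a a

c a a: 2 trees
b c a a: 1 tree
n a a: 1 tree

c a a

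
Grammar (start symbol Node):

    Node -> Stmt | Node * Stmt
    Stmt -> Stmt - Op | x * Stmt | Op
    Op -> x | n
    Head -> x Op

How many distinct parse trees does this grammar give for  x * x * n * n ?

Parse trees for x * x * n * n:
  [Node [Node [Stmt x * [Stmt x * [Stmt [Op n]]]]] * [Stmt [Op n]]]
  [Node [Node [Node [Stmt [Op x]]] * [Stmt x * [Stmt [Op n]]]] * [Stmt [Op n]]]
  [Node [Node [Node [Stmt x * [Stmt [Op x]]]] * [Stmt [Op n]]] * [Stmt [Op n]]]
  [Node [Node [Node [Node [Stmt [Op x]]] * [Stmt [Op x]]] * [Stmt [Op n]]] * [Stmt [Op n]]]

4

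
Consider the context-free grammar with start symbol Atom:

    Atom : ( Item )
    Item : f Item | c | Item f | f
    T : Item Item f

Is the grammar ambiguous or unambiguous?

Ambiguous

Witness: ( f f )

Derivation 1: Atom ⇒ ( Item ) ⇒ ( f Item ) ⇒ ( f f )
Derivation 2: Atom ⇒ ( Item ) ⇒ ( Item f ) ⇒ ( f f )

Two distinct leftmost derivations for the same string.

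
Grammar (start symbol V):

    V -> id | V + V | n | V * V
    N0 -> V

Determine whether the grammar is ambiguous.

Ambiguous

Witness: id * id * id

Derivation 1: V ⇒ V * V ⇒ id * V ⇒ id * V * V ⇒ id * id * V ⇒ id * id * id
Derivation 2: V ⇒ V * V ⇒ V * V * V ⇒ id * V * V ⇒ id * id * V ⇒ id * id * id

Two distinct leftmost derivations for the same string.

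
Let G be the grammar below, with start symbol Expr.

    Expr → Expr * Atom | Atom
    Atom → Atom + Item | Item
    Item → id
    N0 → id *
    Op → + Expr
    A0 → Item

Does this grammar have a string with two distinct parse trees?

Unambiguous

(N0, Op, A0 are unreachable from Expr, so their rules don't affect L(Expr).) The grammar is stratified — Expr handles '*' (left-recursive), Atom handles '+', Item atoms. Each operator has a fixed associativity and precedence level, so every string has one parse.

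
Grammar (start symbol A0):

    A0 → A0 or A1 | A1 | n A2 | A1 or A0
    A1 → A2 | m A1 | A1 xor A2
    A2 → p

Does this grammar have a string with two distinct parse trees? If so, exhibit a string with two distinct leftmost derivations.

Witness: p or p

Derivation 1: A0 ⇒ A0 or A1 ⇒ A1 or A1 ⇒ A2 or A1 ⇒ p or A1 ⇒ p or A2 ⇒ p or p
Derivation 2: A0 ⇒ A1 or A0 ⇒ A2 or A0 ⇒ p or A0 ⇒ p or A1 ⇒ p or A2 ⇒ p or p

Two distinct leftmost derivations for the same string.

Ambiguous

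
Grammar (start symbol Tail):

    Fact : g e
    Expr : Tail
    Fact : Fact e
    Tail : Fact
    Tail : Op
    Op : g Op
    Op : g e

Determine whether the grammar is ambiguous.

Ambiguous

Witness: g e

Derivation 1: Tail ⇒ Fact ⇒ g e
Derivation 2: Tail ⇒ Op ⇒ g e

Two distinct leftmost derivations for the same string.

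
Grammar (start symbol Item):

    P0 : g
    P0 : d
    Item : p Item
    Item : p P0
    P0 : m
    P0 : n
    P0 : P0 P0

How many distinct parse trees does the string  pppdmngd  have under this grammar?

14

Parse trees for pppdmngd (showing first 6 of 14):
  [Item p [Item p [Item p [P0 [P0 d] [P0 [P0 m] [P0 [P0 n] [P0 [P0 g] [P0 d]]]]]]]]
  [Item p [Item p [Item p [P0 [P0 d] [P0 [P0 m] [P0 [P0 [P0 n] [P0 g]] [P0 d]]]]]]]
  [Item p [Item p [Item p [P0 [P0 d] [P0 [P0 [P0 m] [P0 n]] [P0 [P0 g] [P0 d]]]]]]]
  [Item p [Item p [Item p [P0 [P0 d] [P0 [P0 [P0 m] [P0 [P0 n] [P0 g]]] [P0 d]]]]]]
  [Item p [Item p [Item p [P0 [P0 d] [P0 [P0 [P0 [P0 m] [P0 n]] [P0 g]] [P0 d]]]]]]
  [Item p [Item p [Item p [P0 [P0 [P0 d] [P0 m]] [P0 [P0 n] [P0 [P0 g] [P0 d]]]]]]]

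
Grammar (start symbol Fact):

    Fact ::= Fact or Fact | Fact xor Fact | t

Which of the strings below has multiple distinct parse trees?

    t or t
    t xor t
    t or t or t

t or t: 1 tree
t xor t: 1 tree
t or t or t: 2 trees

t or t or t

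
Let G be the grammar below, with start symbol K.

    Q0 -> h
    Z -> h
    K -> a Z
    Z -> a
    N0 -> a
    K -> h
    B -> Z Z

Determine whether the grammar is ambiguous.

Only K, Z are reachable from K; ignoring the rest: The reachable rules are right-linear with at most one rule per (nonterminal, next-terminal) pair. Each input token forces the next rule, so parsing is deterministic.

Unambiguous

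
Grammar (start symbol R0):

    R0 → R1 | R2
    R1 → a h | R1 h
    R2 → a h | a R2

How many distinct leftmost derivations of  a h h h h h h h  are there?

Parse trees for a h h h h h h h:
  [R0 [R1 [R1 [R1 [R1 [R1 [R1 [R1 a h] h] h] h] h] h] h]]

1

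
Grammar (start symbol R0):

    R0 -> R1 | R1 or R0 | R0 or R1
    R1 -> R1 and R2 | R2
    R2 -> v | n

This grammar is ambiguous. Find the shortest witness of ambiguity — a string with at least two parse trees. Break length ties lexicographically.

n or n

length 1: no string has ≥2 trees
length 3: n or n has 2 parse trees

Two derivations of n or n:
  R0 ⇒ R1 or R0 ⇒ R2 or R0 ⇒ n or R0 ⇒ n or R1 ⇒ n or R2 ⇒ n or n
  R0 ⇒ R0 or R1 ⇒ R1 or R1 ⇒ R2 or R1 ⇒ n or R1 ⇒ n or R2 ⇒ n or n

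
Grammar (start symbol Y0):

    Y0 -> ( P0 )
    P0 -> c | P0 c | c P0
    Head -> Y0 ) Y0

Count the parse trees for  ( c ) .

1

Parse trees for ( c ):
  [Y0 ( [P0 c] )]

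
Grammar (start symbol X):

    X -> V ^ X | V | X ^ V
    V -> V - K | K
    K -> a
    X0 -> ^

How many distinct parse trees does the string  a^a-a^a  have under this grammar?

Parse trees for a^a-a^a:
  [X [V [K a]] ^ [X [V [V [K a]] - [K a]] ^ [X [V [K a]]]]]
  [X [V [K a]] ^ [X [X [V [V [K a]] - [K a]]] ^ [V [K a]]]]
  [X [X [V [K a]] ^ [X [V [V [K a]] - [K a]]]] ^ [V [K a]]]
  [X [X [X [V [K a]]] ^ [V [V [K a]] - [K a]]] ^ [V [K a]]]

4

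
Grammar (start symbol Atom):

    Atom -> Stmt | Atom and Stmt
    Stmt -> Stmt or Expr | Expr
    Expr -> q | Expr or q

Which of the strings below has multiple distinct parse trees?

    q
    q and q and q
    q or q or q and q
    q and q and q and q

q: 1 tree
q and q and q: 1 tree
q or q or q and q: 4 trees
q and q and q and q: 1 tree

q or q or q and q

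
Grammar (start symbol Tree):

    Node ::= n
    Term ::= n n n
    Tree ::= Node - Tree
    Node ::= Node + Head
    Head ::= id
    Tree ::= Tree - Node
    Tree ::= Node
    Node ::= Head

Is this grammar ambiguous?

Witness: id - id

Derivation 1: Tree ⇒ Node - Tree ⇒ Head - Tree ⇒ id - Tree ⇒ id - Node ⇒ id - Head ⇒ id - id
Derivation 2: Tree ⇒ Tree - Node ⇒ Node - Node ⇒ Head - Node ⇒ id - Node ⇒ id - Head ⇒ id - id

Two distinct leftmost derivations for the same string.

Ambiguous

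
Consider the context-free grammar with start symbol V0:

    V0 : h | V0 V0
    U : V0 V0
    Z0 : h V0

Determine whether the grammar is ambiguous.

Witness: h h h

Derivation 1: V0 ⇒ V0 V0 ⇒ h V0 ⇒ h V0 V0 ⇒ h h V0 ⇒ h h h
Derivation 2: V0 ⇒ V0 V0 ⇒ V0 V0 V0 ⇒ h V0 V0 ⇒ h h V0 ⇒ h h h

Two distinct leftmost derivations for the same string.

Ambiguous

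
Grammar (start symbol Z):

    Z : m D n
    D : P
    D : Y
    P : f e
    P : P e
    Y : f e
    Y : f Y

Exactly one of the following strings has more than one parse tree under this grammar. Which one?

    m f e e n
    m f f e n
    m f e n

m f e e n: 1 tree
m f f e n: 1 tree
m f e n: 2 trees

m f e n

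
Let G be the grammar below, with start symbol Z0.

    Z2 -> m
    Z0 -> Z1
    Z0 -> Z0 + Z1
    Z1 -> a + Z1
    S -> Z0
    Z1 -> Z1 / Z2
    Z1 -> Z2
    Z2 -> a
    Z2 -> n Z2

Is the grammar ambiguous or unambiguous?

Ambiguous

Witness: a + a

Derivation 1: Z0 ⇒ Z1 ⇒ a + Z1 ⇒ a + Z2 ⇒ a + a
Derivation 2: Z0 ⇒ Z0 + Z1 ⇒ Z1 + Z1 ⇒ Z2 + Z1 ⇒ a + Z1 ⇒ a + Z2 ⇒ a + a

Two distinct leftmost derivations for the same string.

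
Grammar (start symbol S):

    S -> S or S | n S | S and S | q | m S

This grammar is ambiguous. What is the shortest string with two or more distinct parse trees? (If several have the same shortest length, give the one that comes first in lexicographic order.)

m q and q

length 1: no string has ≥2 trees
length 2: no string has ≥2 trees
length 3: no string has ≥2 trees
length 4: m q and q has 2 parse trees

Two derivations of m q and q:
  S ⇒ S and S ⇒ m S and S ⇒ m q and S ⇒ m q and q
  S ⇒ m S ⇒ m S and S ⇒ m q and S ⇒ m q and q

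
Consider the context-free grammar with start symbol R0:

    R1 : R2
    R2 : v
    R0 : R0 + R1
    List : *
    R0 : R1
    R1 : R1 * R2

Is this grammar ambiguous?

Unambiguous

Only R0, R1, R2 are reachable from R0; ignoring the rest: This is a standard precedence ladder (R0 over R1 over R2), with each level left-recursive on its own operator ('+' at R0, '*' at R1). That structure is LR(1), hence unambiguous.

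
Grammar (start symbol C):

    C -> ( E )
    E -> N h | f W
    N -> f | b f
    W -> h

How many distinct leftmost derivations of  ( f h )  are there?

Parse trees for ( f h ):
  [C ( [E [N f] h] )]
  [C ( [E f [W h]] )]

2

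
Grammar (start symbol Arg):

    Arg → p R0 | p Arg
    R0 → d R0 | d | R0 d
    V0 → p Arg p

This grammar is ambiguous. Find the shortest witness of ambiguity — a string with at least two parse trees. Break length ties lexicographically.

length 2: no string has ≥2 trees
length 3: p d d has 2 parse trees

Two derivations of p d d:
  Arg ⇒ p R0 ⇒ p d R0 ⇒ p d d
  Arg ⇒ p R0 ⇒ p R0 d ⇒ p d d

p d d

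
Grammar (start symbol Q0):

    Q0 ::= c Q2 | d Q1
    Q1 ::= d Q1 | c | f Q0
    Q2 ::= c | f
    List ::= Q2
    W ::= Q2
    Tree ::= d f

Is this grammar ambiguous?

(List, W, Tree are unreachable from Q0, so their rules don't affect L(Q0).) The reachable rules are right-linear with at most one rule per (nonterminal, next-terminal) pair. Each input token forces the next rule, so parsing is deterministic.

Unambiguous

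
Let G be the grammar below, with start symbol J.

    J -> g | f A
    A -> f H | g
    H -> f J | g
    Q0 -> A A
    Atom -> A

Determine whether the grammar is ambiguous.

Unambiguous

(Q0, Atom are unreachable from J, so their rules don't affect L(J).) Restricted to the reachable nonterminals, every rule has the form A → t or A → t B, and no two rules for the same A share a first terminal. The grammar encodes a DFA — one run per string.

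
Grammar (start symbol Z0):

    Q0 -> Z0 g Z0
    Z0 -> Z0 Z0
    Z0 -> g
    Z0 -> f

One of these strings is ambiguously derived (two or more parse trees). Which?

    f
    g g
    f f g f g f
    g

f f g f g f

f: 1 tree
g g: 1 tree
f f g f g f: 42 trees
g: 1 tree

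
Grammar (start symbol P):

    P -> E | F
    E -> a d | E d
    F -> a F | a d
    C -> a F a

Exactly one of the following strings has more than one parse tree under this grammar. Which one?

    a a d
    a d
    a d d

a a d: 1 tree
a d: 2 trees
a d d: 1 tree

a d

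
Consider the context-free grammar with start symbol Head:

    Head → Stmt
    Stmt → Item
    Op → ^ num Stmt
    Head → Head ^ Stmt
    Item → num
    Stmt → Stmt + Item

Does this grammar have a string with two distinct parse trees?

Unambiguous

Only Head, Stmt, Item are reachable from Head; ignoring the rest: The grammar is stratified — Head handles '^' (left-recursive), Stmt handles '+', Item atoms. Each operator has a fixed associativity and precedence level, so every string has one parse.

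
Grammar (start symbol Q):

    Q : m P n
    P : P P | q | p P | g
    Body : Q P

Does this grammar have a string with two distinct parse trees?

Witness: m g g g n

Derivation 1: Q ⇒ m P n ⇒ m P P n ⇒ m P P P n ⇒ m g P P n ⇒ m g g P n ⇒ m g g g n
Derivation 2: Q ⇒ m P n ⇒ m P P n ⇒ m g P n ⇒ m g P P n ⇒ m g g P n ⇒ m g g g n

Two distinct leftmost derivations for the same string.

Ambiguous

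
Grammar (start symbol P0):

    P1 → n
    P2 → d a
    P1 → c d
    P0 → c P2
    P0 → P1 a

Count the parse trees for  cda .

2

Parse trees for cda:
  [P0 c [P2 d a]]
  [P0 [P1 c d] a]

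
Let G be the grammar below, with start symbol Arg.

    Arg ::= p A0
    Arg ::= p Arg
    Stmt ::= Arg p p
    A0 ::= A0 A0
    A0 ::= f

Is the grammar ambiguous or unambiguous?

Ambiguous

Witness: p f f f

Derivation 1: Arg ⇒ p A0 ⇒ p A0 A0 ⇒ p A0 A0 A0 ⇒ p f A0 A0 ⇒ p f f A0 ⇒ p f f f
Derivation 2: Arg ⇒ p A0 ⇒ p A0 A0 ⇒ p f A0 ⇒ p f A0 A0 ⇒ p f f A0 ⇒ p f f f

Two distinct leftmost derivations for the same string.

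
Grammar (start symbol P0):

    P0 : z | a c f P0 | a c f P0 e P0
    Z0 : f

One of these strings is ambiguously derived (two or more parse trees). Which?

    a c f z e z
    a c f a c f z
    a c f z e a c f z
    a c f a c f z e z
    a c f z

a c f a c f z e z

a c f z e z: 1 tree
a c f a c f z: 1 tree
a c f z e a c f z: 1 tree
a c f a c f z e z: 2 trees
a c f z: 1 tree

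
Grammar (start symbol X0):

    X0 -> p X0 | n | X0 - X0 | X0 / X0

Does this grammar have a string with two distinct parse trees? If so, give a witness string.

Ambiguous

Witness: p n - n

Derivation 1: X0 ⇒ p X0 ⇒ p X0 - X0 ⇒ p n - X0 ⇒ p n - n
Derivation 2: X0 ⇒ X0 - X0 ⇒ p X0 - X0 ⇒ p n - X0 ⇒ p n - n

Two distinct leftmost derivations for the same string.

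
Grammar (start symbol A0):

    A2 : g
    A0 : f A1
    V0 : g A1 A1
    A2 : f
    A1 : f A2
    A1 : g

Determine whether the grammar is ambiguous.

Only A0, A1, A2 are reachable from A0; ignoring the rest: Restricted to the reachable nonterminals, every rule has the form A → t or A → t B, and no two rules for the same A share a first terminal. The grammar encodes a DFA — one run per string.

Unambiguous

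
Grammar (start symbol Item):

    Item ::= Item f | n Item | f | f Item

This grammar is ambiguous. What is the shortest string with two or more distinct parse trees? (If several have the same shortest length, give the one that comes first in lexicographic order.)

f f

length 1: no string has ≥2 trees
length 2: f f has 2 parse trees

Two derivations of f f:
  Item ⇒ Item f ⇒ f f
  Item ⇒ f Item ⇒ f f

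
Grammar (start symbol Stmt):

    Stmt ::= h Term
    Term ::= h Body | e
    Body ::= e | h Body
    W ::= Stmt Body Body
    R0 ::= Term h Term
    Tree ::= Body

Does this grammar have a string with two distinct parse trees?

Unambiguous

Only Stmt, Term, Body are reachable from Stmt; ignoring the rest: Restricted to the reachable nonterminals, every rule has the form A → t or A → t B, and no two rules for the same A share a first terminal. The grammar encodes a DFA — one run per string.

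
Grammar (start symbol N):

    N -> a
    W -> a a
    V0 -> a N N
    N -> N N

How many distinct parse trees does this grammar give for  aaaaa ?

14

Parse trees for aaaaa (showing first 6 of 14):
  [N [N a] [N [N a] [N [N a] [N [N a] [N a]]]]]
  [N [N a] [N [N a] [N [N [N a] [N a]] [N a]]]]
  [N [N a] [N [N [N a] [N a]] [N [N a] [N a]]]]
  [N [N a] [N [N [N a] [N [N a] [N a]]] [N a]]]
  [N [N a] [N [N [N [N a] [N a]] [N a]] [N a]]]
  [N [N [N a] [N a]] [N [N a] [N [N a] [N a]]]]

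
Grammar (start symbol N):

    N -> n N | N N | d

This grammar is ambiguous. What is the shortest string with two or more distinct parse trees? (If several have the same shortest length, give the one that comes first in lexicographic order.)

length 1: no string has ≥2 trees
length 2: no string has ≥2 trees
length 3: d d d has 2 parse trees

Two derivations of d d d:
  N ⇒ N N ⇒ N N N ⇒ d N N ⇒ d d N ⇒ d d d
  N ⇒ N N ⇒ d N ⇒ d N N ⇒ d d N ⇒ d d d

d d d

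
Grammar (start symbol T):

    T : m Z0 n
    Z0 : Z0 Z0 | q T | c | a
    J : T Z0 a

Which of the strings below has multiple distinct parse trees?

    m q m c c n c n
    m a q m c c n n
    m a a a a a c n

m q m c c n c n: 1 tree
m a q m c c n n: 1 tree
m a a a a a c n: 42 trees

m a a a a a c n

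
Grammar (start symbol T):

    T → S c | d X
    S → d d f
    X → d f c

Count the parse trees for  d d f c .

Parse trees for d d f c:
  [T [S d d f] c]
  [T d [X d f c]]

2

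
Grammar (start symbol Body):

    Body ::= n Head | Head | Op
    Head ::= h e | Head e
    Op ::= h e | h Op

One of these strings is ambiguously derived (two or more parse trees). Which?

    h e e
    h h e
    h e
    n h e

h e

h e e: 1 tree
h h e: 1 tree
h e: 2 trees
n h e: 1 tree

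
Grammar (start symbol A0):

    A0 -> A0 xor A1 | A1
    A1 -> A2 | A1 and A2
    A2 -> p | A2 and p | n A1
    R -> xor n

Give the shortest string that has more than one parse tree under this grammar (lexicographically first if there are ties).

p and p

length 1: no string has ≥2 trees
length 2: no string has ≥2 trees
length 3: p and p has 2 parse trees

Two derivations of p and p:
  A0 ⇒ A1 ⇒ A2 ⇒ A2 and p ⇒ p and p
  A0 ⇒ A1 ⇒ A1 and A2 ⇒ A2 and A2 ⇒ p and A2 ⇒ p and p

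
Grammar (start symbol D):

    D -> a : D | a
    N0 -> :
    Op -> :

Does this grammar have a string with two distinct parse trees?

Only D is reachable from D; ignoring the rest: Right-recursive list with a separator: after each atom, whether the separator follows determines the rule. One parse per string.

Unambiguous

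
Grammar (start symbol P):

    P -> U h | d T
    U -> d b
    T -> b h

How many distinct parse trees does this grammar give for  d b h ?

Parse trees for d b h:
  [P [U d b] h]
  [P d [T b h]]

2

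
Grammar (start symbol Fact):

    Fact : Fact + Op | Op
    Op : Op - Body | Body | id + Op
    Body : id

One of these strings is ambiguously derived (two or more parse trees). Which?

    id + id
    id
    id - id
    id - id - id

id + id: 2 trees
id: 1 tree
id - id: 1 tree
id - id - id: 1 tree

id + id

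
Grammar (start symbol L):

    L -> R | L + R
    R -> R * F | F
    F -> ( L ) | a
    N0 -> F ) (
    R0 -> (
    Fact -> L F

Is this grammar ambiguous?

(N0, R0, Fact are unreachable from L, so their rules don't affect L(L).) The grammar is stratified — L handles '+' (left-recursive), R handles '*', F atoms. Each operator has a fixed associativity and precedence level, so every string has one parse.

Unambiguous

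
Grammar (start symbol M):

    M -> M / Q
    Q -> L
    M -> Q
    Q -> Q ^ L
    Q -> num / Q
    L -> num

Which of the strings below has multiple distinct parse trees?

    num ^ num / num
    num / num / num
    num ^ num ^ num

num ^ num / num: 1 tree
num / num / num: 4 trees
num ^ num ^ num: 1 tree

num / num / num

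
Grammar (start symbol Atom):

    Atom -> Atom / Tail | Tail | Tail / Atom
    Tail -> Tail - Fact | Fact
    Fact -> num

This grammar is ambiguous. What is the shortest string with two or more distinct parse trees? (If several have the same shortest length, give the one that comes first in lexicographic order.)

num / num

length 1: no string has ≥2 trees
length 3: num / num has 2 parse trees

Two derivations of num / num:
  Atom ⇒ Atom / Tail ⇒ Tail / Tail ⇒ Fact / Tail ⇒ num / Tail ⇒ num / Fact ⇒ num / num
  Atom ⇒ Tail / Atom ⇒ Fact / Atom ⇒ num / Atom ⇒ num / Tail ⇒ num / Fact ⇒ num / num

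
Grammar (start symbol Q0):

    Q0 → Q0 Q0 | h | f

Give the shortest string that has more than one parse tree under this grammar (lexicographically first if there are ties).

length 1: no string has ≥2 trees
length 2: no string has ≥2 trees
length 3: f f f has 2 parse trees

Two derivations of f f f:
  Q0 ⇒ Q0 Q0 ⇒ Q0 Q0 Q0 ⇒ f Q0 Q0 ⇒ f f Q0 ⇒ f f f
  Q0 ⇒ Q0 Q0 ⇒ f Q0 ⇒ f Q0 Q0 ⇒ f f Q0 ⇒ f f f

f f f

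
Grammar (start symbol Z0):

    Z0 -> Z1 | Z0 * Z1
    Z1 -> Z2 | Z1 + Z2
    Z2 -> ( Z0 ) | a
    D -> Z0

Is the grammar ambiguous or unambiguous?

Unambiguous

(D is unreachable from Z0, so its rules don't affect L(Z0).) Z0 → Z0 * Z1 | Z1  ;  Z1 → Z1 + Z2 | Z2  — a left-associative chain with Z2 at the bottom. Each string factors uniquely by precedence.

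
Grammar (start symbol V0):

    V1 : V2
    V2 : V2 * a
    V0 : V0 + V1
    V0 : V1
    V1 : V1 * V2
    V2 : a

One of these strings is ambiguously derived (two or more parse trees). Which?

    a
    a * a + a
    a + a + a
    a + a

a: 1 tree
a * a + a: 2 trees
a + a + a: 1 tree
a + a: 1 tree

a * a + a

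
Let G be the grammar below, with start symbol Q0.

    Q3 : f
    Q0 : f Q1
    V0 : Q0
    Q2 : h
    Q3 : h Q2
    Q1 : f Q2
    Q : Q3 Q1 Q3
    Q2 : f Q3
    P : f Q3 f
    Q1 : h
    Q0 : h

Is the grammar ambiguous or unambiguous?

Unambiguous

(Q, V0, P are unreachable from Q0, so their rules don't affect L(Q0).) Restricted to the reachable nonterminals, every rule has the form A → t or A → t B, and no two rules for the same A share a first terminal. The grammar encodes a DFA — one run per string.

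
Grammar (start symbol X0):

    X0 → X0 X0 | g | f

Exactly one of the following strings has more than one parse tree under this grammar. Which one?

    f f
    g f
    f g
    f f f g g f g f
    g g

f f: 1 tree
g f: 1 tree
f g: 1 tree
f f f g g f g f: 429 trees
g g: 1 tree

f f f g g f g f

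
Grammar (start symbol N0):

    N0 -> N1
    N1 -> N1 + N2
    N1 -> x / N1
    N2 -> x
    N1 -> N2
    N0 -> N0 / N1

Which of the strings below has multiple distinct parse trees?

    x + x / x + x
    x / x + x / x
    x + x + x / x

x / x + x / x

x + x / x + x: 1 tree
x / x + x / x: 3 trees
x + x + x / x: 1 tree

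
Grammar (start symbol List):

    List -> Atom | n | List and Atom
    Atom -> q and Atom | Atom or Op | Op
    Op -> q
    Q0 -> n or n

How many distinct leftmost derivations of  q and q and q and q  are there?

Parse trees for q and q and q and q:
  [List [Atom q and [Atom q and [Atom q and [Atom [Op q]]]]]]
  [List [List [Atom [Op q]]] and [Atom q and [Atom q and [Atom [Op q]]]]]
  [List [List [Atom q and [Atom [Op q]]]] and [Atom q and [Atom [Op q]]]]
  [List [List [List [Atom [Op q]]] and [Atom [Op q]]] and [Atom q and [Atom [Op q]]]]
  [List [List [Atom q and [Atom q and [Atom [Op q]]]]] and [Atom [Op q]]]
  [List [List [List [Atom [Op q]]] and [Atom q and [Atom [Op q]]]] and [Atom [Op q]]]
  [List [List [List [Atom q and [Atom [Op q]]]] and [Atom [Op q]]] and [Atom [Op q]]]
  [List [List [List [List [Atom [Op q]]] and [Atom [Op q]]] and [Atom [Op q]]] and [Atom [Op q]]]

8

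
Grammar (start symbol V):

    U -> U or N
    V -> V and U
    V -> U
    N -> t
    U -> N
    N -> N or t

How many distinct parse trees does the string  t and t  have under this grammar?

Parse trees for t and t:
  [V [V [U [N t]]] and [U [N t]]]

1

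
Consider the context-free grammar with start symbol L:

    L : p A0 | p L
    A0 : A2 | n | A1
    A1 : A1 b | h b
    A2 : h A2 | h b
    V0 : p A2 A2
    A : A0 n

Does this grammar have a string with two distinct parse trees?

Witness: p h b

Derivation 1: L ⇒ p A0 ⇒ p A2 ⇒ p h b
Derivation 2: L ⇒ p A0 ⇒ p A1 ⇒ p h b

Two distinct leftmost derivations for the same string.

Ambiguous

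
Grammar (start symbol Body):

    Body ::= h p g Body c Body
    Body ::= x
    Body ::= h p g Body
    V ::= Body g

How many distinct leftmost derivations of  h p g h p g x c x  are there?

Parse trees for h p g h p g x c x:
  [Body h p g [Body h p g [Body x]] c [Body x]]
  [Body h p g [Body h p g [Body x] c [Body x]]]

2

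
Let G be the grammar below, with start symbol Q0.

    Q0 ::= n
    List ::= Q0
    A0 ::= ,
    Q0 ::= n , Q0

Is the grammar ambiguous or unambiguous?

Unambiguous

Only Q0 is reachable from Q0; ignoring the rest: Right-recursive list with a separator: after each atom, whether the separator follows determines the rule. One parse per string.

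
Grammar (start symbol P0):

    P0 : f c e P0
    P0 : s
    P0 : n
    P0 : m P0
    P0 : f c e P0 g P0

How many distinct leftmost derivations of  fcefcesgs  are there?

2

Parse trees for fcefcesgs:
  [P0 f c e [P0 f c e [P0 s] g [P0 s]]]
  [P0 f c e [P0 f c e [P0 s]] g [P0 s]]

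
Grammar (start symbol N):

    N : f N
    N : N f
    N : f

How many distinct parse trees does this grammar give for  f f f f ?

8

Parse trees for f f f f:
  [N f [N f [N f [N f]]]]
  [N f [N f [N [N f] f]]]
  [N f [N [N f [N f]] f]]
  [N f [N [N [N f] f] f]]
  [N [N f [N f [N f]]] f]
  [N [N f [N [N f] f]] f]
  [N [N [N f [N f]] f] f]
  [N [N [N [N f] f] f] f]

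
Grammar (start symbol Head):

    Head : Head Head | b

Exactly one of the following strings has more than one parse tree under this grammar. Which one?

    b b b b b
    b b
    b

b b b b b

b b b b b: 14 trees
b b: 1 tree
b: 1 tree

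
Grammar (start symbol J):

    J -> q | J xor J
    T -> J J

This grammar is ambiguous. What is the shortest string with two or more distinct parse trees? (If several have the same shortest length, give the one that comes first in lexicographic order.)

q xor q xor q

length 1: no string has ≥2 trees
length 3: no string has ≥2 trees
length 5: q xor q xor q has 2 parse trees

Two derivations of q xor q xor q:
  J ⇒ J xor J ⇒ q xor J ⇒ q xor J xor J ⇒ q xor q xor J ⇒ q xor q xor q
  J ⇒ J xor J ⇒ J xor J xor J ⇒ q xor J xor J ⇒ q xor q xor J ⇒ q xor q xor q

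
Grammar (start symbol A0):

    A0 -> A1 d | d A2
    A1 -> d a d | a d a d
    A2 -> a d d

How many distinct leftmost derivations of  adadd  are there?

Parse trees for adadd:
  [A0 [A1 a d a d] d]

1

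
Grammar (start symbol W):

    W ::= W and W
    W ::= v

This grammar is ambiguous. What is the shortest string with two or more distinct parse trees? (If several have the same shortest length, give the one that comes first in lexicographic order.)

v and v and v

length 1: no string has ≥2 trees
length 3: no string has ≥2 trees
length 5: v and v and v has 2 parse trees

Two derivations of v and v and v:
  W ⇒ W and W ⇒ W and W and W ⇒ v and W and W ⇒ v and v and W ⇒ v and v and v
  W ⇒ W and W ⇒ v and W ⇒ v and W and W ⇒ v and v and W ⇒ v and v and v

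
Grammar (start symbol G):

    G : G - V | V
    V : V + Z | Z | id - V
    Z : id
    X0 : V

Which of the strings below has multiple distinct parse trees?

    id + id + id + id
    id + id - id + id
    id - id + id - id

id - id + id - id

id + id + id + id: 1 tree
id + id - id + id: 1 tree
id - id + id - id: 3 trees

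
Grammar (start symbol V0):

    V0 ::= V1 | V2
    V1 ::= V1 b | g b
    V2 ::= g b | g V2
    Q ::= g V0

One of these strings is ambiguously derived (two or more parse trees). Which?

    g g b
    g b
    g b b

g g b: 1 tree
g b: 2 trees
g b b: 1 tree

g b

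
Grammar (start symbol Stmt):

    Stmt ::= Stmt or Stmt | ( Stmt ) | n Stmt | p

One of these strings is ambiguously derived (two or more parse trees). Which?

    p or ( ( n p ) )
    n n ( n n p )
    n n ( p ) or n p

p or ( ( n p ) ): 1 tree
n n ( n n p ): 1 tree
n n ( p ) or n p: 3 trees

n n ( p ) or n p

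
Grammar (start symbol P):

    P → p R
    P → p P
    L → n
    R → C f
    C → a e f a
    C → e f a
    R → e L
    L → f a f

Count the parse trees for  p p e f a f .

Parse trees for p p e f a f:
  [P p [P p [R [C e f a] f]]]
  [P p [P p [R e [L f a f]]]]

2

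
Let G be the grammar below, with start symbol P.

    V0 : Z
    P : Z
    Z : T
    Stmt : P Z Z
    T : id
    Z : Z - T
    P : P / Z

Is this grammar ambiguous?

Unambiguous

(V0, Stmt are unreachable from P, so their rules don't affect L(P).) The grammar is stratified — P handles '/' (left-recursive), Z handles '-', T atoms. Each operator has a fixed associativity and precedence level, so every string has one parse.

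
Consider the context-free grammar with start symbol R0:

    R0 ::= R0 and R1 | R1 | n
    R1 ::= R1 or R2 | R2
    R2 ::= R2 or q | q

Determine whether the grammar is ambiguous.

Ambiguous

Witness: q or q

Derivation 1: R0 ⇒ R1 ⇒ R1 or R2 ⇒ R2 or R2 ⇒ q or R2 ⇒ q or q
Derivation 2: R0 ⇒ R1 ⇒ R2 ⇒ R2 or q ⇒ q or q

Two distinct leftmost derivations for the same string.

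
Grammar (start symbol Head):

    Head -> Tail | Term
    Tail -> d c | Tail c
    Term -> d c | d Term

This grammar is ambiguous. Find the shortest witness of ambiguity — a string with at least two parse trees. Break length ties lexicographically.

length 2: d c has 2 parse trees

Two derivations of d c:
  Head ⇒ Tail ⇒ d c
  Head ⇒ Term ⇒ d c

d c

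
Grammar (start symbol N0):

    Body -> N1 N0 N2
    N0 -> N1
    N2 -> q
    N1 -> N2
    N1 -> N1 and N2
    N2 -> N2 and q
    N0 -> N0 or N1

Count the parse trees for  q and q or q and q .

Parse trees for q and q or q and q:
  [N0 [N0 [N1 [N2 [N2 q] and q]]] or [N1 [N2 [N2 q] and q]]]
  [N0 [N0 [N1 [N2 [N2 q] and q]]] or [N1 [N1 [N2 q]] and [N2 q]]]
  [N0 [N0 [N1 [N1 [N2 q]] and [N2 q]]] or [N1 [N2 [N2 q] and q]]]
  [N0 [N0 [N1 [N1 [N2 q]] and [N2 q]]] or [N1 [N1 [N2 q]] and [N2 q]]]

4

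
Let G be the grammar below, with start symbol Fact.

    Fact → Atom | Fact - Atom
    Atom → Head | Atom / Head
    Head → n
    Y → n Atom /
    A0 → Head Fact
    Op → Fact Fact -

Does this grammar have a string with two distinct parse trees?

Unambiguous

Only Fact, Atom, Head are reachable from Fact; ignoring the rest: Fact → Fact - Atom | Atom  ;  Atom → Atom / Head | Head  — a left-associative chain with Head at the bottom. Each string factors uniquely by precedence.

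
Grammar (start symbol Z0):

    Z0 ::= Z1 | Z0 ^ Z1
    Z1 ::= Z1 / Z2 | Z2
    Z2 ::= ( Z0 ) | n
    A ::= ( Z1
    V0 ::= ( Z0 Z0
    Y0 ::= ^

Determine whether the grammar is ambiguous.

Unambiguous

(A, V0, Y0 are unreachable from Z0, so their rules don't affect L(Z0).) Z0 → Z0 ^ Z1 | Z1  ;  Z1 → Z1 / Z2 | Z2  — a left-associative chain with Z2 at the bottom. Each string factors uniquely by precedence.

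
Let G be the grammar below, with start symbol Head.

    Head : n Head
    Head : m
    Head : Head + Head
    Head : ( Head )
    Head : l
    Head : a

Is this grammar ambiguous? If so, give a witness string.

Ambiguous

Witness: n a + a

Derivation 1: Head ⇒ n Head ⇒ n Head + Head ⇒ n a + Head ⇒ n a + a
Derivation 2: Head ⇒ Head + Head ⇒ n Head + Head ⇒ n a + Head ⇒ n a + a

Two distinct leftmost derivations for the same string.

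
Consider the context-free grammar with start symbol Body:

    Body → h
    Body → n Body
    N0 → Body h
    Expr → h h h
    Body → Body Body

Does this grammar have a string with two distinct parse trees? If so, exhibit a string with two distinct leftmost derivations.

Ambiguous

Witness: h h h

Derivation 1: Body ⇒ Body Body ⇒ h Body ⇒ h Body Body ⇒ h h Body ⇒ h h h
Derivation 2: Body ⇒ Body Body ⇒ Body Body Body ⇒ h Body Body ⇒ h h Body ⇒ h h h

Two distinct leftmost derivations for the same string.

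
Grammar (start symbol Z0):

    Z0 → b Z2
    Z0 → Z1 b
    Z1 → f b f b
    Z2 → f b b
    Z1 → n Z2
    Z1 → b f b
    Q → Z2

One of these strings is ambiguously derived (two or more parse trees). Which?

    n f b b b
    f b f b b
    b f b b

b f b b

n f b b b: 1 tree
f b f b b: 1 tree
b f b b: 2 trees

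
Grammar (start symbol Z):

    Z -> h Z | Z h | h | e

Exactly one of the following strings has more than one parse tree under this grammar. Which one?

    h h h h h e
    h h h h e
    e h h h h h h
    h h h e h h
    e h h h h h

h h h h h e: 1 tree
h h h h e: 1 tree
e h h h h h h: 1 tree
h h h e h h: 10 trees
e h h h h h: 1 tree

h h h e h h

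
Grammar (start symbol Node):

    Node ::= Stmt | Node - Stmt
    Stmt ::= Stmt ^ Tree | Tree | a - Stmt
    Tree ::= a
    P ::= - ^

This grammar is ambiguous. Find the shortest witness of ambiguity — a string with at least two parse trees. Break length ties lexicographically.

a - a

length 1: no string has ≥2 trees
length 3: a - a has 2 parse trees

Two derivations of a - a:
  Node ⇒ Stmt ⇒ a - Stmt ⇒ a - Tree ⇒ a - a
  Node ⇒ Node - Stmt ⇒ Stmt - Stmt ⇒ Tree - Stmt ⇒ a - Stmt ⇒ a - Tree ⇒ a - a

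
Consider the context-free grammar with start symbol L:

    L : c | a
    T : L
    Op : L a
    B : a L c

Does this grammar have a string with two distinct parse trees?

Only L is reachable from L; ignoring the rest: The reachable rules are right-linear with at most one rule per (nonterminal, next-terminal) pair. Each input token forces the next rule, so parsing is deterministic.

Unambiguous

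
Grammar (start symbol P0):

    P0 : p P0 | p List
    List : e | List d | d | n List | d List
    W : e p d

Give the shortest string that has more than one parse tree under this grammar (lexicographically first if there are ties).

length 2: no string has ≥2 trees
length 3: p d d has 2 parse trees

Two derivations of p d d:
  P0 ⇒ p List ⇒ p List d ⇒ p d d
  P0 ⇒ p List ⇒ p d List ⇒ p d d

p d d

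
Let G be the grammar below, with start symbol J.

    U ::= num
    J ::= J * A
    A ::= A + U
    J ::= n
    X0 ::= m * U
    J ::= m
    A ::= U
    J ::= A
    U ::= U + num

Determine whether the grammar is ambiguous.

Witness: num + num

Derivation 1: J ⇒ A ⇒ A + U ⇒ U + U ⇒ num + U ⇒ num + num
Derivation 2: J ⇒ A ⇒ U ⇒ U + num ⇒ num + num

Two distinct leftmost derivations for the same string.

Ambiguous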